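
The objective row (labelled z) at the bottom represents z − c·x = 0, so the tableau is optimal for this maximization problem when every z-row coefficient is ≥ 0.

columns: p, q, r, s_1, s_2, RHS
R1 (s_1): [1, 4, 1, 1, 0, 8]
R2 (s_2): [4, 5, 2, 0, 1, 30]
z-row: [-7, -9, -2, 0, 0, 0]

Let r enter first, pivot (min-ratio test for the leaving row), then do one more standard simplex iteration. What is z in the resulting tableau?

Ratio test on column r — row 1: 8/1 = 8; row 2: 30/2 = 15. Minimum is 8 at row 1 (s_1 leaves); pivot element 1.
Pivot on row 1; the z-row RHS becomes 0 − (-2)·8 = 16.
Next entering variable (most negative z-row entry -5): p.
Ratio test on column p — row 1: 8/1 = 8; row 2: 14/2 = 7. Minimum is 7 at row 2 (s_2 leaves); pivot element 2.
After the second pivot the z-row RHS is 16 − (-5)·7 = 51.

51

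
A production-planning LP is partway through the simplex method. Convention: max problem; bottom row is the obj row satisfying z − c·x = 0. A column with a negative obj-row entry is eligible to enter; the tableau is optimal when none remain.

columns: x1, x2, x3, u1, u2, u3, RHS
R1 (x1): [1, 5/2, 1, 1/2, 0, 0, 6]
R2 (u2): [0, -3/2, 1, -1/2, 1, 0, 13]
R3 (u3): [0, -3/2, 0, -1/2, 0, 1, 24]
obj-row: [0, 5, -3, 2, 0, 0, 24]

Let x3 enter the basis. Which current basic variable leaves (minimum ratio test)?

x1

Column x3 entries and ratios — x1: 6/1 = 6; u2: 13/1 = 13; u3: 0 ≤ 0, skip.
Smallest ratio is 6 in the row of x1, so x1 leaves.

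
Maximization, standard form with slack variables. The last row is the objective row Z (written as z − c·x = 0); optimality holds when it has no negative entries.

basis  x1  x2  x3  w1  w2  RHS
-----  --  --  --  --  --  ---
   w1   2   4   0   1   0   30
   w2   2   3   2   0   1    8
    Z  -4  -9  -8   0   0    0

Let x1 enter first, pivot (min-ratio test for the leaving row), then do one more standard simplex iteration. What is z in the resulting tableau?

32

Ratio test on column x1 — row 1: 30/2 = 15; row 2: 8/2 = 4. Minimum is 4 at row 2 (w2 leaves); pivot element 2.
Pivot on row 2; the Z-row RHS becomes 0 − (-4)·4 = 16.
Next entering variable (most negative Z-row entry -4): x3.
Ratio test on column x3 — row 1: entry -2 ≤ 0; row 2: 4/1 = 4. Minimum is 4 at row 2 (x1 leaves); pivot element 1.
After the second pivot the Z-row RHS is 16 − (-4)·4 = 32.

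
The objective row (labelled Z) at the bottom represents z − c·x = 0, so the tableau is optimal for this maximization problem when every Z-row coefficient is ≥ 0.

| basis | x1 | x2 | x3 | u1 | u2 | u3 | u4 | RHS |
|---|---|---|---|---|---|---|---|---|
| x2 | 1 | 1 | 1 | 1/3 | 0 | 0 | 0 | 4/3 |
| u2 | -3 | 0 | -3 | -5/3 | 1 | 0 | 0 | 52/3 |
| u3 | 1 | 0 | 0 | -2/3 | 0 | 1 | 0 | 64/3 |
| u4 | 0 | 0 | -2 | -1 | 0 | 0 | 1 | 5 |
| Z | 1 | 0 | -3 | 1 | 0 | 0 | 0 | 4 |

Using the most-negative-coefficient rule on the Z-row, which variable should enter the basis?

x3

Negative Z-row entries: x3: -3.
The most negative is -3 in column x3, so x3 enters.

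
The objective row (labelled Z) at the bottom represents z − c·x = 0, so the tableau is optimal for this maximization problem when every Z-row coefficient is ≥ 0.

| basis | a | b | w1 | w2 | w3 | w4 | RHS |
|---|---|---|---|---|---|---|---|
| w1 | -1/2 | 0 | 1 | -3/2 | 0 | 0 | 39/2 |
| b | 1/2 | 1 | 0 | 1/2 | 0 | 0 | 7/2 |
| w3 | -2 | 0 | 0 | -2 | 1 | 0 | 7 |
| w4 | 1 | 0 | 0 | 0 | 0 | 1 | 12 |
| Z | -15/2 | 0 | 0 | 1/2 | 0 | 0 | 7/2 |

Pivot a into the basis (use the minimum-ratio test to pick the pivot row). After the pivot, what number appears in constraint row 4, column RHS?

5

Ratio test on column a — row 1: entry -1/2 ≤ 0; row 2: (7/2)/(1/2) = 7; row 3: entry -2 ≤ 0; row 4: 12/1 = 12. Minimum is 7 at row 2 (b leaves); pivot element 1/2.
Divide row 2 by 1/2; eliminate column a from the other rows.
Row 4 update in column RHS: 12 − 1·7 = 5.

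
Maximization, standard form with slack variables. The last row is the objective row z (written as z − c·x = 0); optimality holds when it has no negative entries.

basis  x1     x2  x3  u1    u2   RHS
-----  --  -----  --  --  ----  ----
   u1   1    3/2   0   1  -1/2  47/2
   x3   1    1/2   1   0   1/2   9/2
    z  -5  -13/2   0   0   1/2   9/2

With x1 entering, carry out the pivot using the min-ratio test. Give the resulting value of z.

27

Ratio test on column x1 — row 1: (47/2)/1 = 47/2; row 2: (9/2)/1 = 9/2. Minimum is 9/2 at row 2 (x3 leaves); pivot element 1.
Pivot on row 2; the z-row RHS becomes 9/2 − (-5)·(9/2) = 27.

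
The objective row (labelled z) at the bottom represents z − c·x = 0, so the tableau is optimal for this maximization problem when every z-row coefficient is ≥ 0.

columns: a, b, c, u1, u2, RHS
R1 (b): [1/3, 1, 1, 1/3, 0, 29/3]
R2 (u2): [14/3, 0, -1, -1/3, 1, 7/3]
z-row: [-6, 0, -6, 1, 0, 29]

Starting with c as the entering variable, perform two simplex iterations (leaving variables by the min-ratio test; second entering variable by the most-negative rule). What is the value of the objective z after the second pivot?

483/5

Ratio test on column c — row 1: (29/3)/1 = 29/3; row 2: entry -1 ≤ 0. Minimum is 29/3 at row 1 (b leaves); pivot element 1.
Pivot on row 1; the z-row RHS becomes 29 − (-6)·(29/3) = 87.
Next entering variable (most negative z-row entry -4): a.
Ratio test on column a — row 1: (29/3)/(1/3) = 29; row 2: 12/5 = 12/5. Minimum is 12/5 at row 2 (u2 leaves); pivot element 5.
After the second pivot the z-row RHS is 87 − (-4)·(12/5) = 483/5.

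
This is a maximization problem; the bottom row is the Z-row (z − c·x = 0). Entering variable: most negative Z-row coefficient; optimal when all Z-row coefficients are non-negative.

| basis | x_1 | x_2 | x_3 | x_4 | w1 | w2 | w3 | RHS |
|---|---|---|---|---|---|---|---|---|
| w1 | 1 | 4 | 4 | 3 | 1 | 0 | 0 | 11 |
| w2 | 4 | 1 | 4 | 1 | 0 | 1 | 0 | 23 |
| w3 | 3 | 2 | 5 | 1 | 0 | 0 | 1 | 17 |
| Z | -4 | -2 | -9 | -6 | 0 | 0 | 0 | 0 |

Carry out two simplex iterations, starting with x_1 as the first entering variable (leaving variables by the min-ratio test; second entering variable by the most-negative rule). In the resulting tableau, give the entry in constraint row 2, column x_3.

Ratio test on column x_1 — row 1: 11/1 = 11; row 2: 23/4 = 23/4; row 3: 17/3 = 17/3. Minimum is 17/3 at row 3 (w3 leaves); pivot element 3.
Divide row 3 by 3; eliminate column x_1 from the other rows.
Second iteration: most negative Z-row entry is -14/3 in column x_4, so x_4 enters.
Ratio test on column x_4 — row 1: (16/3)/(8/3) = 2; row 2: entry -1/3 ≤ 0; row 3: (17/3)/(1/3) = 17. Minimum is 2 at row 1 (w1 leaves); pivot element 8/3.
Divide row 1 by 8/3; eliminate column x_4 from the other rows.
After both pivots, the entry at constraint row 2, column x_3 is -19/8.

-19/8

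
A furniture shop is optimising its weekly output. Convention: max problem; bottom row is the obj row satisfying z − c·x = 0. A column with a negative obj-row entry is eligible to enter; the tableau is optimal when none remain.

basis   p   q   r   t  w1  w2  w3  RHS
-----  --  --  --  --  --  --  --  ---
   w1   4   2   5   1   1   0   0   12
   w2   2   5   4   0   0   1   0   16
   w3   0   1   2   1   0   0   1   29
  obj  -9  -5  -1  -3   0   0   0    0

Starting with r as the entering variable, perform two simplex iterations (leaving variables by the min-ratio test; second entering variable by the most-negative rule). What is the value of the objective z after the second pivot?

27

Ratio test on column r — row 1: 12/5 = 12/5; row 2: 16/4 = 4; row 3: 29/2 = 29/2. Minimum is 12/5 at row 1 (w1 leaves); pivot element 5.
Pivot on row 1; the obj-row RHS becomes 0 − (-1)·(12/5) = 12/5.
Next entering variable (most negative obj-row entry -41/5): p.
Ratio test on column p — row 1: (12/5)/(4/5) = 3; row 2: entry -6/5 ≤ 0; row 3: entry -8/5 ≤ 0. Minimum is 3 at row 1 (r leaves); pivot element 4/5.
After the second pivot the obj-row RHS is 12/5 − (-41/5)·3 = 27.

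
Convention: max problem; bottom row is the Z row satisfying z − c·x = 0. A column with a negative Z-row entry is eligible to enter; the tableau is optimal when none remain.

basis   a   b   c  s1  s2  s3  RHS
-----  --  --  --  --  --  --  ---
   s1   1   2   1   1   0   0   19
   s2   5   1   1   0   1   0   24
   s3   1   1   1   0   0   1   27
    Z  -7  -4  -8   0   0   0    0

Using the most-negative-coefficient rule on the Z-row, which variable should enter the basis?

c

Negative Z-row entries: a: -7, b: -4, c: -8.
The most negative is -8 in column c, so c enters.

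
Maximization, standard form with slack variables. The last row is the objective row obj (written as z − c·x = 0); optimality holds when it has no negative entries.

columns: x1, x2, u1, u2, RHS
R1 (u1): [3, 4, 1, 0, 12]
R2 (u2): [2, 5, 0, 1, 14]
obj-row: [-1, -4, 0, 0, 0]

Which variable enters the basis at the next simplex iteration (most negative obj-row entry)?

Negative obj-row entries: x1: -1, x2: -4.
The most negative is -4 in column x2, so x2 enters.

x2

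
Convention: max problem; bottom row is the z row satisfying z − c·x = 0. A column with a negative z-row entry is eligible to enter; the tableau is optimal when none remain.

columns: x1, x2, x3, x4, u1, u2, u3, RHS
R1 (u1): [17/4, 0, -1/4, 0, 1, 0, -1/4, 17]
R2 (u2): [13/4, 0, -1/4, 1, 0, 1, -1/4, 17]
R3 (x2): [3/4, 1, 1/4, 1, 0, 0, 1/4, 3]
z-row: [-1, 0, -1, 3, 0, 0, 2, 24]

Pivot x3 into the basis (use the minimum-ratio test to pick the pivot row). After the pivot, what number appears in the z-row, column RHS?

Ratio test on column x3 — row 1: entry -1/4 ≤ 0; row 2: entry -1/4 ≤ 0; row 3: 3/(1/4) = 12. Minimum is 12 at row 3 (x2 leaves); pivot element 1/4.
Divide row 3 by 1/4; eliminate column x3 from the other rows.
z-row update in column RHS: 24 − (-1)·12 = 36.

36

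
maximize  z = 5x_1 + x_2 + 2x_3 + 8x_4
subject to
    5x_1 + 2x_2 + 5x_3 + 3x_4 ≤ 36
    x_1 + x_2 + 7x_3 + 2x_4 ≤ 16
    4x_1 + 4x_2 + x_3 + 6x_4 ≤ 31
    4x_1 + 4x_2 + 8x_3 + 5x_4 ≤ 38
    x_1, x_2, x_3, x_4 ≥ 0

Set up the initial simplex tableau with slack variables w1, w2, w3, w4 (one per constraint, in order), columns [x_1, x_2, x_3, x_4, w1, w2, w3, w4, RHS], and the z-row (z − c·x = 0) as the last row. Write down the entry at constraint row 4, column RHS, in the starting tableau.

38

The RHS of constraint 4 is b_4 = 38.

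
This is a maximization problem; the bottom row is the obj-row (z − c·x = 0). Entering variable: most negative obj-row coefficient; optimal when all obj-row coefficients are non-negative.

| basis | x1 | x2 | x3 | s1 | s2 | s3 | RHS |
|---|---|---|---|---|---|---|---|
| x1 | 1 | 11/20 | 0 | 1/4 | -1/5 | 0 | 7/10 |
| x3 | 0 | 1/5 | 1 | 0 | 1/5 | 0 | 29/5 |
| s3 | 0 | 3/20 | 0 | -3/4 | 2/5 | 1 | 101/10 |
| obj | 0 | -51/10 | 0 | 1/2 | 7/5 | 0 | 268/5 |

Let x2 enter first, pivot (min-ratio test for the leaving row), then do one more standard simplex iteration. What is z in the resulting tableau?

208/3

Ratio test on column x2 — row 1: (7/10)/(11/20) = 14/11; row 2: (29/5)/(1/5) = 29; row 3: (101/10)/(3/20) = 202/3. Minimum is 14/11 at row 1 (x1 leaves); pivot element 11/20.
Pivot on row 1; the obj-row RHS becomes 268/5 − (-51/10)·(14/11) = 661/11.
Next entering variable (most negative obj-row entry -5/11): s2.
Ratio test on column s2 — row 1: entry -4/11 ≤ 0; row 2: (61/11)/(3/11) = 61/3; row 3: (109/11)/(5/11) = 109/5. Minimum is 61/3 at row 2 (x3 leaves); pivot element 3/11.
After the second pivot the obj-row RHS is 661/11 − (-5/11)·(61/3) = 208/3.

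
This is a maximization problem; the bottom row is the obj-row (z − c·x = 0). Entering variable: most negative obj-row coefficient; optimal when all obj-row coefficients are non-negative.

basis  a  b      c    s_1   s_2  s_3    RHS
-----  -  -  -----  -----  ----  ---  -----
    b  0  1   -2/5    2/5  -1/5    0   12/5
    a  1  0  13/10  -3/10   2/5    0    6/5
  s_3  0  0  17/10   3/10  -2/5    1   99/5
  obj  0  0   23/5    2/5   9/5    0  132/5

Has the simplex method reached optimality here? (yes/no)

Every obj-row coefficient is ≥ 0, so the tableau is optimal.

yes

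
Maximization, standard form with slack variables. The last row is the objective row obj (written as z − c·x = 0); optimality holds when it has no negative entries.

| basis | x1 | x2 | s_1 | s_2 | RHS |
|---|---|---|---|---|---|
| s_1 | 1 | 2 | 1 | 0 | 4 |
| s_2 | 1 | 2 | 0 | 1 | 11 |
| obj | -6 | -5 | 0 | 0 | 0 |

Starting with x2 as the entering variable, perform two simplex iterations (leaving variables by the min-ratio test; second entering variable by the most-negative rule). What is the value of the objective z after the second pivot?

Ratio test on column x2 — row 1: 4/2 = 2; row 2: 11/2 = 11/2. Minimum is 2 at row 1 (s_1 leaves); pivot element 2.
Pivot on row 1; the obj-row RHS becomes 0 − (-5)·2 = 10.
Next entering variable (most negative obj-row entry -7/2): x1.
Ratio test on column x1 — row 1: 2/(1/2) = 4; row 2: entry 0 ≤ 0. Minimum is 4 at row 1 (x2 leaves); pivot element 1/2.
After the second pivot the obj-row RHS is 10 − (-7/2)·4 = 24.

24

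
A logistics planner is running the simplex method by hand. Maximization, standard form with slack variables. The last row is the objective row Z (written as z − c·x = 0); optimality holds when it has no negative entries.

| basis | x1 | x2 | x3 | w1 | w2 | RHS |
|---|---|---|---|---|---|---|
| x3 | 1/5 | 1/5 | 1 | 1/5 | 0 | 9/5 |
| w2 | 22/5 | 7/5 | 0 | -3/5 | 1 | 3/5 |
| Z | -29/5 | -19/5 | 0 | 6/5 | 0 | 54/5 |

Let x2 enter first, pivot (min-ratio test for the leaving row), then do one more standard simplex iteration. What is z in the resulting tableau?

Ratio test on column x2 — row 1: (9/5)/(1/5) = 9; row 2: (3/5)/(7/5) = 3/7. Minimum is 3/7 at row 2 (w2 leaves); pivot element 7/5.
Pivot on row 2; the Z-row RHS becomes 54/5 − (-19/5)·(3/7) = 87/7.
Next entering variable (most negative Z-row entry -3/7): w1.
Ratio test on column w1 — row 1: (12/7)/(2/7) = 6; row 2: entry -3/7 ≤ 0. Minimum is 6 at row 1 (x3 leaves); pivot element 2/7.
After the second pivot the Z-row RHS is 87/7 − (-3/7)·6 = 15.

15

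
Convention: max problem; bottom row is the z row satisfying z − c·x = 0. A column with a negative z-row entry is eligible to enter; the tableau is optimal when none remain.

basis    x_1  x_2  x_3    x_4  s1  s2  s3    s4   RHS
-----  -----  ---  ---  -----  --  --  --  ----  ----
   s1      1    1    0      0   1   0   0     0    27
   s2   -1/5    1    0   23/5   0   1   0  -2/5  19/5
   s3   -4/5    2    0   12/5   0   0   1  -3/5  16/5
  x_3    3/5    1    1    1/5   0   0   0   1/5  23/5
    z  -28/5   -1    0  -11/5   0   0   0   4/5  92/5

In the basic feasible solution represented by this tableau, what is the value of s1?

s1 is basic (row 1); its value is the RHS of that row, 27.

27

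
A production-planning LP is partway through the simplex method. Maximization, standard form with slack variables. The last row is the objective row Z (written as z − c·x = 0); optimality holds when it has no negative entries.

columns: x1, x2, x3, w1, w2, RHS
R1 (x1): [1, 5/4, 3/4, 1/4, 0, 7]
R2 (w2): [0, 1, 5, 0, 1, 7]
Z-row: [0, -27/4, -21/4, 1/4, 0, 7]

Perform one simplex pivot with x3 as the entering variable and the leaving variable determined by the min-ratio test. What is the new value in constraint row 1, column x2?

Ratio test on column x3 — row 1: 7/(3/4) = 28/3; row 2: 7/5 = 7/5. Minimum is 7/5 at row 2 (w2 leaves); pivot element 5.
Divide row 2 by 5; eliminate column x3 from the other rows.
Row 1 update in column x2: 5/4 − (3/4)·(1/5) = 11/10.

11/10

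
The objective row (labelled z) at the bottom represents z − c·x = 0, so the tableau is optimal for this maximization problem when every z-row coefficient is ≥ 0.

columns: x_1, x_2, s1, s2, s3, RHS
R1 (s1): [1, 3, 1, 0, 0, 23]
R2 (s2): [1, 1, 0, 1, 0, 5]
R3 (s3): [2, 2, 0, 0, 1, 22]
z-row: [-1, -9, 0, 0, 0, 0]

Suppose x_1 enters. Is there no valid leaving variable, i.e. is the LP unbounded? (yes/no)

Column x_1 has positive entries in row(s) 1, 2, 3, so the ratio test bounds it — not unbounded.

no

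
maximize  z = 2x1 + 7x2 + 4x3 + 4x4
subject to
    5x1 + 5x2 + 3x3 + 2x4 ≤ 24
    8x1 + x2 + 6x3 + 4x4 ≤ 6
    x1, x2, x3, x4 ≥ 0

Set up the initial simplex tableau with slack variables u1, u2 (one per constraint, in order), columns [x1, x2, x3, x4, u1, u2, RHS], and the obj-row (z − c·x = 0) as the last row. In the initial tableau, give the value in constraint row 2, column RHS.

The RHS of constraint 2 is b_2 = 6.

6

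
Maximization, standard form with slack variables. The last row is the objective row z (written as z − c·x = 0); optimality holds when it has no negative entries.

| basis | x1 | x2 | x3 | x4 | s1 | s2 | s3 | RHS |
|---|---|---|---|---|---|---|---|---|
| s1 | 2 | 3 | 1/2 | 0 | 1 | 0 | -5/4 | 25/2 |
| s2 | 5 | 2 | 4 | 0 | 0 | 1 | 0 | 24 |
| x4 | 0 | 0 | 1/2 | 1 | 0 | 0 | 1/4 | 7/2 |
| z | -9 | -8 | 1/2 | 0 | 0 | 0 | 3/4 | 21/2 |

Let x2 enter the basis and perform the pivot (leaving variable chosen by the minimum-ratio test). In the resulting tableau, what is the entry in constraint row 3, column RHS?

7/2

Ratio test on column x2 — row 1: (25/2)/3 = 25/6; row 2: 24/2 = 12; row 3: entry 0 ≤ 0. Minimum is 25/6 at row 1 (s1 leaves); pivot element 3.
Divide row 1 by 3; eliminate column x2 from the other rows.
Row 3 update in column RHS: 7/2 − 0·(25/6) = 7/2.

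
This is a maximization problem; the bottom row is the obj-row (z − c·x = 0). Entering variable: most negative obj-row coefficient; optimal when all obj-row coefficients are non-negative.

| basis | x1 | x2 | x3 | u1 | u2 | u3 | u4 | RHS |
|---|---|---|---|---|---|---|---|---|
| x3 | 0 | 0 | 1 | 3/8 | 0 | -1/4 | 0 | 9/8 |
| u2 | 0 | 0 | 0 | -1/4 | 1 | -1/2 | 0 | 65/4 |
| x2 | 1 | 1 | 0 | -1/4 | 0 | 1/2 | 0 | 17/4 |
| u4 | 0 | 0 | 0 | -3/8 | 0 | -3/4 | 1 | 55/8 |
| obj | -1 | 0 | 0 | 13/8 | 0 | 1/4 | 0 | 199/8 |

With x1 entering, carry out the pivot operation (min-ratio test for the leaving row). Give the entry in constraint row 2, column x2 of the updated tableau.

0

Ratio test on column x1 — row 1: entry 0 ≤ 0; row 2: entry 0 ≤ 0; row 3: (17/4)/1 = 17/4; row 4: entry 0 ≤ 0. Minimum is 17/4 at row 3 (x2 leaves); pivot element 1.
Divide row 3 by 1; eliminate column x1 from the other rows.
Row 2 update in column x2: 0 − 0·1 = 0.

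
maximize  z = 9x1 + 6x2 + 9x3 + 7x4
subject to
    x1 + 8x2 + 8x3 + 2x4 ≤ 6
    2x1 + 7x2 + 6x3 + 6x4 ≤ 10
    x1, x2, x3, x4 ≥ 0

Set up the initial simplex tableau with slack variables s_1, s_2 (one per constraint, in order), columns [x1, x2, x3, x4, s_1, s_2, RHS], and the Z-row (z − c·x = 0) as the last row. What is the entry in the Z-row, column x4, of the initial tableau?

The Z-row carries the negated objective coefficients: the x4 entry is -7.

-7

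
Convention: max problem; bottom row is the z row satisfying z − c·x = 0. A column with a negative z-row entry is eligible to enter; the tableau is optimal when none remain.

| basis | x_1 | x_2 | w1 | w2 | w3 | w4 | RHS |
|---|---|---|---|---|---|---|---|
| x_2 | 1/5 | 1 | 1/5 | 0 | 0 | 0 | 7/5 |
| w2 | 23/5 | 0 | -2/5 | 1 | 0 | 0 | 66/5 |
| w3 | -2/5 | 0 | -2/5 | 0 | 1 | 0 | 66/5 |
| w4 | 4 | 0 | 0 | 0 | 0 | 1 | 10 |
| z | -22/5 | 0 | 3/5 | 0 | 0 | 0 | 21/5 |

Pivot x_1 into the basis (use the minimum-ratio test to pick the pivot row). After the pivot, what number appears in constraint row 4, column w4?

Ratio test on column x_1 — row 1: (7/5)/(1/5) = 7; row 2: (66/5)/(23/5) = 66/23; row 3: entry -2/5 ≤ 0; row 4: 10/4 = 5/2. Minimum is 5/2 at row 4 (w4 leaves); pivot element 4.
Divide row 4 by 4; eliminate column x_1 from the other rows.
In the new row 4, the w4 entry is the old entry divided by the pivot: 1/4 = 1/4.

1/4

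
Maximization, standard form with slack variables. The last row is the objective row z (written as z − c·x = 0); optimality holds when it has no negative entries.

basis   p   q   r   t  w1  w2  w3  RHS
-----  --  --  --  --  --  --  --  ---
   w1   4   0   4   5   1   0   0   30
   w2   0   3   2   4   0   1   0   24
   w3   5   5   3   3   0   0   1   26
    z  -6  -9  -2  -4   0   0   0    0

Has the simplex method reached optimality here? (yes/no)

no

The z-row has a negative entry -9 in column q, so it is not optimal.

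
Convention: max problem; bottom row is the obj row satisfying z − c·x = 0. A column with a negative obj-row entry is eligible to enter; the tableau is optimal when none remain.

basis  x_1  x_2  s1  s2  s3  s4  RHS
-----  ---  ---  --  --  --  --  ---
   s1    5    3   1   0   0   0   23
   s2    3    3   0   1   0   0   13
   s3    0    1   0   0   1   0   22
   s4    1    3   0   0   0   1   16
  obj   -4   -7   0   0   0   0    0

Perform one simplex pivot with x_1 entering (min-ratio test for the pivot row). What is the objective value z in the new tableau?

Ratio test on column x_1 — row 1: 23/5 = 23/5; row 2: 13/3 = 13/3; row 3: entry 0 ≤ 0; row 4: 16/1 = 16. Minimum is 13/3 at row 2 (s2 leaves); pivot element 3.
Pivot on row 2; the obj-row RHS becomes 0 − (-4)·(13/3) = 52/3.

52/3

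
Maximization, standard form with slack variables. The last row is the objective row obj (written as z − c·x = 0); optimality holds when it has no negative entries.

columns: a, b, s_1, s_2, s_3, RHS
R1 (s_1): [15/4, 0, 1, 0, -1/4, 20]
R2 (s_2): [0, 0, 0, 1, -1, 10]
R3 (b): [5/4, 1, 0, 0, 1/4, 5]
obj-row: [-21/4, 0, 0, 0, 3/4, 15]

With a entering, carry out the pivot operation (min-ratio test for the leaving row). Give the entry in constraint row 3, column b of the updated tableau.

4/5

Ratio test on column a — row 1: 20/(15/4) = 16/3; row 2: entry 0 ≤ 0; row 3: 5/(5/4) = 4. Minimum is 4 at row 3 (b leaves); pivot element 5/4.
Divide row 3 by 5/4; eliminate column a from the other rows.
In the new row 3, the b entry is the old entry divided by the pivot: 1/(5/4) = 4/5.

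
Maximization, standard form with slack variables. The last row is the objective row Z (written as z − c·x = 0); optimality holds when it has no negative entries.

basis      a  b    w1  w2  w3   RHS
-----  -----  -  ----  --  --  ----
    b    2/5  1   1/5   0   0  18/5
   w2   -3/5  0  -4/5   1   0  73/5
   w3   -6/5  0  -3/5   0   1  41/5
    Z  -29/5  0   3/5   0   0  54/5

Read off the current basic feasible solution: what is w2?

w2 is basic (row 2); its value is the RHS of that row, 73/5.

73/5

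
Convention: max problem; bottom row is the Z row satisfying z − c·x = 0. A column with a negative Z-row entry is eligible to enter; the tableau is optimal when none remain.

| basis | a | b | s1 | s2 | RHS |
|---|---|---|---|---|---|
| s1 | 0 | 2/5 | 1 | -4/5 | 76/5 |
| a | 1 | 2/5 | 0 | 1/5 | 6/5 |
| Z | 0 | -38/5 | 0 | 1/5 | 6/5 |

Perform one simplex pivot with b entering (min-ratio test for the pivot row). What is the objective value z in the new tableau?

Ratio test on column b — row 1: (76/5)/(2/5) = 38; row 2: (6/5)/(2/5) = 3. Minimum is 3 at row 2 (a leaves); pivot element 2/5.
Pivot on row 2; the Z-row RHS becomes 6/5 − (-38/5)·3 = 24.

24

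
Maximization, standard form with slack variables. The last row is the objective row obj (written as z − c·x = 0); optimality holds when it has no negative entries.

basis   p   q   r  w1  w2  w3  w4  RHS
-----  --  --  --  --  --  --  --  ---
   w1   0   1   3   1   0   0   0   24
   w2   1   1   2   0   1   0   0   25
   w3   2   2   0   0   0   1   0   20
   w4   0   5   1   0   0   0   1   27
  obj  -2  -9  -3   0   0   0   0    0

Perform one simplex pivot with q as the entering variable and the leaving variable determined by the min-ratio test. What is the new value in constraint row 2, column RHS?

Ratio test on column q — row 1: 24/1 = 24; row 2: 25/1 = 25; row 3: 20/2 = 10; row 4: 27/5 = 27/5. Minimum is 27/5 at row 4 (w4 leaves); pivot element 5.
Divide row 4 by 5; eliminate column q from the other rows.
Row 2 update in column RHS: 25 − 1·(27/5) = 98/5.

98/5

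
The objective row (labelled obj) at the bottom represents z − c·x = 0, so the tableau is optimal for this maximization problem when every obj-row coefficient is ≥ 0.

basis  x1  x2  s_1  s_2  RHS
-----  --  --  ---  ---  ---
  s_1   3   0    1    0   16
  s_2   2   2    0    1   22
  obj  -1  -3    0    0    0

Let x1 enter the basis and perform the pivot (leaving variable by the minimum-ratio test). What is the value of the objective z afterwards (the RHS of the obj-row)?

Ratio test on column x1 — row 1: 16/3 = 16/3; row 2: 22/2 = 11. Minimum is 16/3 at row 1 (s_1 leaves); pivot element 3.
Pivot on row 1; the obj-row RHS becomes 0 − (-1)·(16/3) = 16/3.

16/3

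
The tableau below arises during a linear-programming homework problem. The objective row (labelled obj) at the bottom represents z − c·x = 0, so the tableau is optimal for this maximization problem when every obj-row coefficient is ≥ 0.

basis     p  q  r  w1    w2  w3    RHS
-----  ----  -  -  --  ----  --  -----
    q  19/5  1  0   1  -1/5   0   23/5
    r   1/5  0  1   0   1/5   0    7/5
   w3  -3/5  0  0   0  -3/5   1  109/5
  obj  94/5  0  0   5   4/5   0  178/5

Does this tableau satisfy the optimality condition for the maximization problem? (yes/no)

yes

Every obj-row coefficient is ≥ 0, so the tableau is optimal.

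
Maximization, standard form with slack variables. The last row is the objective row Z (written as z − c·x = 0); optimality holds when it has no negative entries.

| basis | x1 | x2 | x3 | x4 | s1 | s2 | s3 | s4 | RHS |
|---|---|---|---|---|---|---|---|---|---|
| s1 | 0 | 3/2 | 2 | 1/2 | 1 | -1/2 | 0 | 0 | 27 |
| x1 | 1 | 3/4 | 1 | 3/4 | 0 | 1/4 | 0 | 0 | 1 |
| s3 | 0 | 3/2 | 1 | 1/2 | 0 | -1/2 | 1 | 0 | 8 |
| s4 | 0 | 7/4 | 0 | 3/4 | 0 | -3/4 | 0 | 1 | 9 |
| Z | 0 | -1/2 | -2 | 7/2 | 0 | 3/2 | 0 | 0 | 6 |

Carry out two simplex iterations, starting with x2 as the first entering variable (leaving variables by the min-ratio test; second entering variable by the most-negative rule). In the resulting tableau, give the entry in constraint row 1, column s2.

Ratio test on column x2 — row 1: 27/(3/2) = 18; row 2: 1/(3/4) = 4/3; row 3: 8/(3/2) = 16/3; row 4: 9/(7/4) = 36/7. Minimum is 4/3 at row 2 (x1 leaves); pivot element 3/4.
Divide row 2 by 3/4; eliminate column x2 from the other rows.
Second iteration: most negative Z-row entry is -4/3 in column x3, so x3 enters.
Ratio test on column x3 — row 1: entry 0 ≤ 0; row 2: (4/3)/(4/3) = 1; row 3: entry -1 ≤ 0; row 4: entry -7/3 ≤ 0. Minimum is 1 at row 2 (x2 leaves); pivot element 4/3.
Divide row 2 by 4/3; eliminate column x3 from the other rows.
After both pivots, the entry at constraint row 1, column s2 is -1.

-1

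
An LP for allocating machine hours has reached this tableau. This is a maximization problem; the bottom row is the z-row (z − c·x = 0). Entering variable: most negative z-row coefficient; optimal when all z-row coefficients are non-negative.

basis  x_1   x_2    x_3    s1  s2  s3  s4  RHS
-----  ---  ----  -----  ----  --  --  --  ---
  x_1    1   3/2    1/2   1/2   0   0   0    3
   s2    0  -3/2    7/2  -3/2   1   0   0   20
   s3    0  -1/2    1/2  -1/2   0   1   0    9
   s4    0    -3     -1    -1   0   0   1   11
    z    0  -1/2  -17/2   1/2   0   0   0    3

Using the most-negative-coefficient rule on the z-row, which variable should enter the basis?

x_3

Negative z-row entries: x_2: -1/2, x_3: -17/2.
The most negative is -17/2 in column x_3, so x_3 enters.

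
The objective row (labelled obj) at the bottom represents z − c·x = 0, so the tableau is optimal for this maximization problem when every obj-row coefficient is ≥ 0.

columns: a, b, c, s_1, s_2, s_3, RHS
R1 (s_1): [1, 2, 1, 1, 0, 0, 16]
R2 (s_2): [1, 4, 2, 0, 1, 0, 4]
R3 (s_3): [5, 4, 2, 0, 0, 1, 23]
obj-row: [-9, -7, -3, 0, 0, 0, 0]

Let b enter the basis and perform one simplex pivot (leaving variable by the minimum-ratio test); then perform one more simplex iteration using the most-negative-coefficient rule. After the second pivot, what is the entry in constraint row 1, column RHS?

12

Ratio test on column b — row 1: 16/2 = 8; row 2: 4/4 = 1; row 3: 23/4 = 23/4. Minimum is 1 at row 2 (s_2 leaves); pivot element 4.
Divide row 2 by 4; eliminate column b from the other rows.
Second iteration: most negative obj-row entry is -29/4 in column a, so a enters.
Ratio test on column a — row 1: 14/(1/2) = 28; row 2: 1/(1/4) = 4; row 3: 19/4 = 19/4. Minimum is 4 at row 2 (b leaves); pivot element 1/4.
Divide row 2 by 1/4; eliminate column a from the other rows.
After both pivots, the entry at constraint row 1, column RHS is 12.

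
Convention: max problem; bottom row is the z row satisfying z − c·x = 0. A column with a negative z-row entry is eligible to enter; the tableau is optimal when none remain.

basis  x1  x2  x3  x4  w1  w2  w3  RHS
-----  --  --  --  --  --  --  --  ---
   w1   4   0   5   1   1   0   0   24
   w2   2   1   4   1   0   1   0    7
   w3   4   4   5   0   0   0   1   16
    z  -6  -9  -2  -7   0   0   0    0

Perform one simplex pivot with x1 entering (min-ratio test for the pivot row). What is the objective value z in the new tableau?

21

Ratio test on column x1 — row 1: 24/4 = 6; row 2: 7/2 = 7/2; row 3: 16/4 = 4. Minimum is 7/2 at row 2 (w2 leaves); pivot element 2.
Pivot on row 2; the z-row RHS becomes 0 − (-6)·(7/2) = 21.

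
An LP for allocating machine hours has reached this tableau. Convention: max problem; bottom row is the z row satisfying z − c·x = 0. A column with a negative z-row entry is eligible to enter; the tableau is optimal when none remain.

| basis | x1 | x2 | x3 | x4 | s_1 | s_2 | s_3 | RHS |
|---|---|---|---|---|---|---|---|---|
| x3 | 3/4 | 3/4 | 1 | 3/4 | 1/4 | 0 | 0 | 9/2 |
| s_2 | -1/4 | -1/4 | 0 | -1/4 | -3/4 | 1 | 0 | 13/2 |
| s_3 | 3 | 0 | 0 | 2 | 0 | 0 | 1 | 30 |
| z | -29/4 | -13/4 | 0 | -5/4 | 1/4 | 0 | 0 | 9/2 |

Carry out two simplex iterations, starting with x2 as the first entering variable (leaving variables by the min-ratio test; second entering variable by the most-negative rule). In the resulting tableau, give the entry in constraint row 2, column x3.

Ratio test on column x2 — row 1: (9/2)/(3/4) = 6; row 2: entry -1/4 ≤ 0; row 3: entry 0 ≤ 0. Minimum is 6 at row 1 (x3 leaves); pivot element 3/4.
Divide row 1 by 3/4; eliminate column x2 from the other rows.
Second iteration: most negative z-row entry is -4 in column x1, so x1 enters.
Ratio test on column x1 — row 1: 6/1 = 6; row 2: entry 0 ≤ 0; row 3: 30/3 = 10. Minimum is 6 at row 1 (x2 leaves); pivot element 1.
Divide row 1 by 1; eliminate column x1 from the other rows.
After both pivots, the entry at constraint row 2, column x3 is 1/3.

1/3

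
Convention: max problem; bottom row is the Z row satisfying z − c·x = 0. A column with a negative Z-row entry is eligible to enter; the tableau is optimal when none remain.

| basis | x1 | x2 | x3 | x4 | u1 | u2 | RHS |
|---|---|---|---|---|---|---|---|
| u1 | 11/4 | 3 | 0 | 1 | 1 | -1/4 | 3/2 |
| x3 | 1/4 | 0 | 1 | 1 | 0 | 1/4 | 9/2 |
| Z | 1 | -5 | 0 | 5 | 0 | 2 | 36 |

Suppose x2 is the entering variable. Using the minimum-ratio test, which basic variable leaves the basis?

u1

Column x2 entries and ratios — u1: (3/2)/3 = 1/2; x3: 0 ≤ 0, skip.
Smallest ratio is 1/2 in the row of u1, so u1 leaves.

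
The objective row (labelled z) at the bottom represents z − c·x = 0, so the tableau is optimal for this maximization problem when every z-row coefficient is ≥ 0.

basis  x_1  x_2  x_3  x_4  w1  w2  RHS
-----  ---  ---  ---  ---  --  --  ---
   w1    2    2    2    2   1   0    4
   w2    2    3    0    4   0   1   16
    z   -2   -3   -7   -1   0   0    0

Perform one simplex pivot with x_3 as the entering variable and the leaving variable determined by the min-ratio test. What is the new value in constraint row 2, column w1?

Ratio test on column x_3 — row 1: 4/2 = 2; row 2: entry 0 ≤ 0. Minimum is 2 at row 1 (w1 leaves); pivot element 2.
Divide row 1 by 2; eliminate column x_3 from the other rows.
Row 2 update in column w1: 0 − 0·(1/2) = 0.

0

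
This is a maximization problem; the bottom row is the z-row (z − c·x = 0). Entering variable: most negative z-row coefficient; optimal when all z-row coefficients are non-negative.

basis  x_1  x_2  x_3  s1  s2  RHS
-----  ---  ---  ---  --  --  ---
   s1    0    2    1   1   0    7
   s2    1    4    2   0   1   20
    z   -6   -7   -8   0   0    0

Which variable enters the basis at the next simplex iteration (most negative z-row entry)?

Negative z-row entries: x_1: -6, x_2: -7, x_3: -8.
The most negative is -8 in column x_3, so x_3 enters.

x_3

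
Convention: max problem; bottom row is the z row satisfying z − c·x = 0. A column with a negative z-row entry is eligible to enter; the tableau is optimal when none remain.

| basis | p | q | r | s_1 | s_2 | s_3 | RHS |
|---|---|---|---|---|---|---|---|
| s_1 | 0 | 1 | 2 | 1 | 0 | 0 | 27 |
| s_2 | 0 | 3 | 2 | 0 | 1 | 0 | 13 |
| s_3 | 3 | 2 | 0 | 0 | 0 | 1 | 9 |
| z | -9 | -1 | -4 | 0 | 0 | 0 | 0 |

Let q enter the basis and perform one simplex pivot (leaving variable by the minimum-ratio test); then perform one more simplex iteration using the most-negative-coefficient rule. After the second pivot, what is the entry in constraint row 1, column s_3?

0

Ratio test on column q — row 1: 27/1 = 27; row 2: 13/3 = 13/3; row 3: 9/2 = 9/2. Minimum is 13/3 at row 2 (s_2 leaves); pivot element 3.
Divide row 2 by 3; eliminate column q from the other rows.
Second iteration: most negative z-row entry is -9 in column p, so p enters.
Ratio test on column p — row 1: entry 0 ≤ 0; row 2: entry 0 ≤ 0; row 3: (1/3)/3 = 1/9. Minimum is 1/9 at row 3 (s_3 leaves); pivot element 3.
Divide row 3 by 3; eliminate column p from the other rows.
After both pivots, the entry at constraint row 1, column s_3 is 0.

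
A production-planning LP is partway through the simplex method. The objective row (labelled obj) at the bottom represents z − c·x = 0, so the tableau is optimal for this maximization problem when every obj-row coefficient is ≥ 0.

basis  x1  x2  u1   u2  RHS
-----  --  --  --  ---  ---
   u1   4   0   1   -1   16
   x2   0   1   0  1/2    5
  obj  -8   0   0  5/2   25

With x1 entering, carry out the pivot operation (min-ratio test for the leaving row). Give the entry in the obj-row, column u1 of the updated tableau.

2

Ratio test on column x1 — row 1: 16/4 = 4; row 2: entry 0 ≤ 0. Minimum is 4 at row 1 (u1 leaves); pivot element 4.
Divide row 1 by 4; eliminate column x1 from the other rows.
obj-row update in column u1: 0 − (-8)·(1/4) = 2.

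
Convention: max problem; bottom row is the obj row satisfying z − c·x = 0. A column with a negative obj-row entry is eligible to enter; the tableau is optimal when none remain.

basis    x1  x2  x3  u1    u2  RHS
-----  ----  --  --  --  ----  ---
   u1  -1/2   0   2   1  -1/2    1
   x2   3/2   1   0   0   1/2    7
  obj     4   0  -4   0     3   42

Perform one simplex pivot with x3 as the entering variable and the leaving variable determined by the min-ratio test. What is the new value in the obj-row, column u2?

2

Ratio test on column x3 — row 1: 1/2 = 1/2; row 2: entry 0 ≤ 0. Minimum is 1/2 at row 1 (u1 leaves); pivot element 2.
Divide row 1 by 2; eliminate column x3 from the other rows.
obj-row update in column u2: 3 − (-4)·(-1/4) = 2.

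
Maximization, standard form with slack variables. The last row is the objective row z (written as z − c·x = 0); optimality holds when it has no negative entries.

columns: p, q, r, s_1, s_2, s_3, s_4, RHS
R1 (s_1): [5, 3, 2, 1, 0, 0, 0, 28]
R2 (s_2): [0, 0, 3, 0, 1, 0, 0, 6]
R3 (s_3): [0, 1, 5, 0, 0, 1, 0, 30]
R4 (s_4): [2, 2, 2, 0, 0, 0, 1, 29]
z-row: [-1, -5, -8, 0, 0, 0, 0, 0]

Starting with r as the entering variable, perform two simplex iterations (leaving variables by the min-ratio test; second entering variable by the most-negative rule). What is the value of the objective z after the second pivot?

56

Ratio test on column r — row 1: 28/2 = 14; row 2: 6/3 = 2; row 3: 30/5 = 6; row 4: 29/2 = 29/2. Minimum is 2 at row 2 (s_2 leaves); pivot element 3.
Pivot on row 2; the z-row RHS becomes 0 − (-8)·2 = 16.
Next entering variable (most negative z-row entry -5): q.
Ratio test on column q — row 1: 24/3 = 8; row 2: entry 0 ≤ 0; row 3: 20/1 = 20; row 4: 25/2 = 25/2. Minimum is 8 at row 1 (s_1 leaves); pivot element 3.
After the second pivot the z-row RHS is 16 − (-5)·8 = 56.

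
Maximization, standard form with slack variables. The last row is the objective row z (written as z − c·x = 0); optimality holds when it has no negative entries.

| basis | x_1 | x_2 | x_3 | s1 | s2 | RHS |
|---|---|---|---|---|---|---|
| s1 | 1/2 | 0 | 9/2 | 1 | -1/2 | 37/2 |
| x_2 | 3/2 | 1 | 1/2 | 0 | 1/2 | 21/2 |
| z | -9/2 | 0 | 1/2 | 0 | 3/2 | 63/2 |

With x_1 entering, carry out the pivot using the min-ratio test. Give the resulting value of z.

Ratio test on column x_1 — row 1: (37/2)/(1/2) = 37; row 2: (21/2)/(3/2) = 7. Minimum is 7 at row 2 (x_2 leaves); pivot element 3/2.
Pivot on row 2; the z-row RHS becomes 63/2 − (-9/2)·7 = 63.

63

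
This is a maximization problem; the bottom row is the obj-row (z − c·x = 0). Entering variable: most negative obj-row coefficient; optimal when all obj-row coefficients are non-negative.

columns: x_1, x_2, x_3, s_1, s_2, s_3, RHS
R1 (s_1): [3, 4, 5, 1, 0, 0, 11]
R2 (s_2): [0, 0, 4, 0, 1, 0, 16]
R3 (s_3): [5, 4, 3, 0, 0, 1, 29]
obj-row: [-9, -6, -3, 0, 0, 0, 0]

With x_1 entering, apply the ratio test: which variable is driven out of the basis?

Column x_1 entries and ratios — s_1: 11/3 = 11/3; s_2: 0 ≤ 0, skip; s_3: 29/5 = 29/5.
Smallest ratio is 11/3 in the row of s_1, so s_1 leaves.

s_1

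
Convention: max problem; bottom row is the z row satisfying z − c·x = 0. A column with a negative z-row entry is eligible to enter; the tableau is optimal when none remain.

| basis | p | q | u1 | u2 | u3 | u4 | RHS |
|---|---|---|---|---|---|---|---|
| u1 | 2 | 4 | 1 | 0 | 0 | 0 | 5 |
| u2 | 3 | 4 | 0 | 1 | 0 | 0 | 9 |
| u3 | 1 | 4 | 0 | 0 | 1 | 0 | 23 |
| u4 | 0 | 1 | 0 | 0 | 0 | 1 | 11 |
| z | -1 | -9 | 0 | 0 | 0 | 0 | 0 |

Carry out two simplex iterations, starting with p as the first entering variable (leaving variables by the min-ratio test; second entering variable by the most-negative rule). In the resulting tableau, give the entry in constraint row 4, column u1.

Ratio test on column p — row 1: 5/2 = 5/2; row 2: 9/3 = 3; row 3: 23/1 = 23; row 4: entry 0 ≤ 0. Minimum is 5/2 at row 1 (u1 leaves); pivot element 2.
Divide row 1 by 2; eliminate column p from the other rows.
Second iteration: most negative z-row entry is -7 in column q, so q enters.
Ratio test on column q — row 1: (5/2)/2 = 5/4; row 2: entry -2 ≤ 0; row 3: (41/2)/2 = 41/4; row 4: 11/1 = 11. Minimum is 5/4 at row 1 (p leaves); pivot element 2.
Divide row 1 by 2; eliminate column q from the other rows.
After both pivots, the entry at constraint row 4, column u1 is -1/4.

-1/4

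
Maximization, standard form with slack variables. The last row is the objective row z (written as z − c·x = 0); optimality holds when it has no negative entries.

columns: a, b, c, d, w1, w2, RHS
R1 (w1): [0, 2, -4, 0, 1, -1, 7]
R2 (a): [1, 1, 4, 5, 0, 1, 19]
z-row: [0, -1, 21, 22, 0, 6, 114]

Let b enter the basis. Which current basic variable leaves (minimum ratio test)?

w1

Column b entries and ratios — w1: 7/2 = 7/2; a: 19/1 = 19.
Smallest ratio is 7/2 in the row of w1, so w1 leaves.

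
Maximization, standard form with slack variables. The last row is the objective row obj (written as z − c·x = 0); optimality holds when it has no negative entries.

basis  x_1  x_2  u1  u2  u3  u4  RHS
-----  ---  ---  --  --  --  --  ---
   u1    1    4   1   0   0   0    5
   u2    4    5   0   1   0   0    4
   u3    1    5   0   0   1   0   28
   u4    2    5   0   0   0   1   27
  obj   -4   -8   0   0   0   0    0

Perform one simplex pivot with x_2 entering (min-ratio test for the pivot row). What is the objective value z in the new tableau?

32/5

Ratio test on column x_2 — row 1: 5/4 = 5/4; row 2: 4/5 = 4/5; row 3: 28/5 = 28/5; row 4: 27/5 = 27/5. Minimum is 4/5 at row 2 (u2 leaves); pivot element 5.
Pivot on row 2; the obj-row RHS becomes 0 − (-8)·(4/5) = 32/5.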